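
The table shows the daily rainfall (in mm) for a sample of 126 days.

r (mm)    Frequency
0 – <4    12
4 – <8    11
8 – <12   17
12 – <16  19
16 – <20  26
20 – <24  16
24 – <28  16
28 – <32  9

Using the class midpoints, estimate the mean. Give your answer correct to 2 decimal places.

16.13

Midpoints: 2, 6, 10, 14, 18, 22, 26, 30
Σfm = 12×2 + 11×6 + 17×10 + 19×14 + 26×18 + 16×22 + 16×26 + 9×30 = 2032
n = Σf = 126
Mean = 2032 / 126 = 16.1270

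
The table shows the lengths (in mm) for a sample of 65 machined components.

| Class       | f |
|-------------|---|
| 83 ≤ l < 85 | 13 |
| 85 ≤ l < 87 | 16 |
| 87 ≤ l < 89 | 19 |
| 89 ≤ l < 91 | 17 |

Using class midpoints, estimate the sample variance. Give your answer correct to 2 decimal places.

4.71

Midpoints: 84, 86, 88, 90
n = 65, Σfm = 5670, mean = 87.2308
Σfm² = 494900
Σf(m − x̄)² = Σfm² − (Σfm)²/n = 494900 − 5670²/65 = 301.5385
Sample variance = 301.5385 / 64 = 4.7115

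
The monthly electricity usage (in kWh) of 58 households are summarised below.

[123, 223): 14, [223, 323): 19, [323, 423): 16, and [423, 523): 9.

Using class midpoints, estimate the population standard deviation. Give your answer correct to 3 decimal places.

Midpoints: 173, 273, 373, 473
n = 58, Σfm = 17834, mean = 307.4828
Σfm² = 6074682
Σf(m − x̄)² = Σfm² − (Σfm)²/n = 6074682 − 17834²/58 = 591034.4828
Population variance = 591034.4828 / 58 = 10190.2497
Standard deviation = √10190.2497 = 100.9468

100.947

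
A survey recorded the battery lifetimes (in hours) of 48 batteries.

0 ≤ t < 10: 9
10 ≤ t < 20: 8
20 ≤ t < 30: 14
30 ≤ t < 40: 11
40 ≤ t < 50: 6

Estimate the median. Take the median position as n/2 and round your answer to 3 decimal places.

25.000

Cumulative frequencies: 9, 17, 31, 42, 48
n = 48; position = n/2 = 24.
This falls in the class 20 ≤ t < 30: L = 20, F = 17, f = 14, h = 10.
Median ≈ 20 + ((24 − 17) / 14) × 10 = 25.0000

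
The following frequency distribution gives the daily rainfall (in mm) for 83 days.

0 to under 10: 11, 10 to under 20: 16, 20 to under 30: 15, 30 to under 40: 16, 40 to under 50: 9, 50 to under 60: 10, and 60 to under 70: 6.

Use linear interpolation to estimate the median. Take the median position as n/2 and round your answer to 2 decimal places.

29.67

Cumulative frequencies: 11, 27, 42, 58, 67, 77, 83
n = 83; position = n/2 = 41.5.
This falls in the class 20 to under 30: L = 20, F = 27, f = 15, h = 10.
Median ≈ 20 + ((41.5 − 27) / 15) × 10 = 29.6667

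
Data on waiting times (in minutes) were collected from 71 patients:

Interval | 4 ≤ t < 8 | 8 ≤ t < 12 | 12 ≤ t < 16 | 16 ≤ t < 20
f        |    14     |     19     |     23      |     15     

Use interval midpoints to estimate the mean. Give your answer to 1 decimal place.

Midpoints: 6, 10, 14, 18
Σfm = 14×6 + 19×10 + 23×14 + 15×18 = 866
n = Σf = 71
Mean = 866 / 71 = 12.1972

12.2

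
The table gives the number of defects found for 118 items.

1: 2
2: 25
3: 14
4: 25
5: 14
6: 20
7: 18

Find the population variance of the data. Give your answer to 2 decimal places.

Values: 1, 2, 3, 4, 5, 6, 7
n = 118, Σfx = 510, mean = 4.3220
Σfx² = 2580
Σf(x − x̄)² = Σfx² − (Σfx)²/n = 2580 − 510²/118 = 375.7627
Population variance = 375.7627 / 118 = 3.1844

3.18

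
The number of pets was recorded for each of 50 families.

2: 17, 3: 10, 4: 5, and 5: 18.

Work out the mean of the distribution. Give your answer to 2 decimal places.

Values: 2, 3, 4, 5
Σfx = 17×2 + 10×3 + 5×4 + 18×5 = 174
n = Σf = 50
Mean = 174 / 50 = 3.4800

3.48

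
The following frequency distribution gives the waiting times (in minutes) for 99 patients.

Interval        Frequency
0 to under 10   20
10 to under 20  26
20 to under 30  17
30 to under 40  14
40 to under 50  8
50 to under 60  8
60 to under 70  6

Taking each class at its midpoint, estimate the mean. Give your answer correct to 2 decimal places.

Midpoints: 5, 15, 25, 35, 45, 55, 65
Σfm = 20×5 + 26×15 + 17×25 + 14×35 + 8×45 + 8×55 + 6×65 = 2595
n = Σf = 99
Mean = 2595 / 99 = 26.2121

26.21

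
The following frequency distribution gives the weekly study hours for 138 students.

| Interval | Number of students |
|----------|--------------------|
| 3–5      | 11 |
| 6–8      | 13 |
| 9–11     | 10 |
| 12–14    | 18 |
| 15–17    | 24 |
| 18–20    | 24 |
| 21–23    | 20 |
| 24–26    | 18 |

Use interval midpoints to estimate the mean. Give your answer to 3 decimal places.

Midpoints: 4, 7, 10, 13, 16, 19, 22, 25
Σfm = 11×4 + 13×7 + 10×10 + 18×13 + 24×16 + 24×19 + 20×22 + 18×25 = 2199
n = Σf = 138
Mean = 2199 / 138 = 15.9348

15.935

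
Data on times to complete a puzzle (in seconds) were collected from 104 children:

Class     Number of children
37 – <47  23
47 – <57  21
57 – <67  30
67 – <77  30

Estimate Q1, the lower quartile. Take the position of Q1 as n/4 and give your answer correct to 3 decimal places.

48.429

Cumulative frequencies: 23, 44, 74, 104
n = 104; position = n/4 = 26.
This falls in the class 47 – <57: L = 47, F = 23, f = 21, h = 10.
Lower quartile ≈ 47 + ((26 − 23) / 21) × 10 = 48.4286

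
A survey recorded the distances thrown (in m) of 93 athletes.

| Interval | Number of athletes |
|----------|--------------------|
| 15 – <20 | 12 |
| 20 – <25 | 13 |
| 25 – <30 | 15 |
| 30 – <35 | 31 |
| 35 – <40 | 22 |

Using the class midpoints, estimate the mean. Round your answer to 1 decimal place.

29.5

Midpoints: 17.5, 22.5, 27.5, 32.5, 37.5
Σfm = 12×17.5 + 13×22.5 + 15×27.5 + 31×32.5 + 22×37.5 = 2747.5
n = Σf = 93
Mean = 2747.5 / 93 = 29.5430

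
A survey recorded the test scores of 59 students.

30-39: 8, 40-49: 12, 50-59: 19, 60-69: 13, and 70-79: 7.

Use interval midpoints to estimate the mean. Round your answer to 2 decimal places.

54.33

Midpoints: 34.5, 44.5, 54.5, 64.5, 74.5
Σfm = 8×34.5 + 12×44.5 + 19×54.5 + 13×64.5 + 7×74.5 = 3205.5
n = Σf = 59
Mean = 3205.5 / 59 = 54.3305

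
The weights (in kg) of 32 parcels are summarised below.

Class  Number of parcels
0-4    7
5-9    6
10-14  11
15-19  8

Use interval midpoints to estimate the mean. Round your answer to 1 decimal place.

Midpoints: 2, 7, 12, 17
Σfm = 7×2 + 6×7 + 11×12 + 8×17 = 324
n = Σf = 32
Mean = 324 / 32 = 10.1250

10.1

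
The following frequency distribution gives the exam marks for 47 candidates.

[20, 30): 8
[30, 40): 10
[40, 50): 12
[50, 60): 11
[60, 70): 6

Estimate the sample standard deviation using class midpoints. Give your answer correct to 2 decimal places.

Midpoints: 25, 35, 45, 55, 65
n = 47, Σfm = 2085, mean = 44.3617
Σfm² = 100175
Σf(m − x̄)² = Σfm² − (Σfm)²/n = 100175 − 2085²/47 = 7680.8511
Sample variance = 7680.8511 / 46 = 166.9750
Standard deviation = √166.9750 = 12.9219

12.92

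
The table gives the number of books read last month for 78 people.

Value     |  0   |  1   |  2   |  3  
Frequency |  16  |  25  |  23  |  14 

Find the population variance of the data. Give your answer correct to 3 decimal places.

Values: 0, 1, 2, 3
n = 78, Σfx = 113, mean = 1.4487
Σfx² = 243
Σf(x − x̄)² = Σfx² − (Σfx)²/n = 243 − 113²/78 = 79.2949
Population variance = 79.2949 / 78 = 1.0166

1.017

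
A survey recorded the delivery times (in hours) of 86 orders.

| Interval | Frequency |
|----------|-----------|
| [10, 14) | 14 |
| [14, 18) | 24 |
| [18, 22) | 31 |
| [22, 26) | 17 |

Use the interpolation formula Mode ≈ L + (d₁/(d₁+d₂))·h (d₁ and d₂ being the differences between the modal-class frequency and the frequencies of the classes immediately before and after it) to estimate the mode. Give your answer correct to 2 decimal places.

Modal class: [18, 22) (highest frequency 31).
d₁ = 31 − 24 = 7, d₂ = 31 − 17 = 14
Mode ≈ 18 + (7/(7+14)) × 4 = 18 + 1.3333 = 19.3333

19.33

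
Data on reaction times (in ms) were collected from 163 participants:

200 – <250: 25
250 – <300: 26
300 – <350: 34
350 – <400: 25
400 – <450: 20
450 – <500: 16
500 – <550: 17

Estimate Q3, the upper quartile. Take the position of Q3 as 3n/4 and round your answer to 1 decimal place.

430.6

Cumulative frequencies: 25, 51, 85, 110, 130, 146, 163
n = 163; position = 3n/4 = 122.25.
This falls in the class 400 – <450: L = 400, F = 110, f = 20, h = 50.
Upper quartile ≈ 400 + ((122.25 − 110) / 20) × 50 = 430.6250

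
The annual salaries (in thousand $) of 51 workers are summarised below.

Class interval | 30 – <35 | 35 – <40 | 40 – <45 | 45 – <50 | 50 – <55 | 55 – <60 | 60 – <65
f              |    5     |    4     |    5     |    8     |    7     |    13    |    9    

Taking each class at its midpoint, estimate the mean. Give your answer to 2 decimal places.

Midpoints: 32.5, 37.5, 42.5, 47.5, 52.5, 57.5, 62.5
Σfm = 5×32.5 + 4×37.5 + 5×42.5 + 8×47.5 + 7×52.5 + 13×57.5 + 9×62.5 = 2582.5
n = Σf = 51
Mean = 2582.5 / 51 = 50.6373

50.64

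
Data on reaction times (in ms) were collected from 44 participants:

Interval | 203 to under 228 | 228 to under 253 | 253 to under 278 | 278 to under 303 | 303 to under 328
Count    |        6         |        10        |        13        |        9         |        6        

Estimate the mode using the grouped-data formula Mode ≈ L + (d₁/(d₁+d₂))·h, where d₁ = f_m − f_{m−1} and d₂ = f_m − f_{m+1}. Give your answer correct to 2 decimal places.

263.71

Modal class: 253 to under 278 (highest frequency 13).
d₁ = 13 − 10 = 3, d₂ = 13 − 9 = 4
Mode ≈ 253 + (3/(3+4)) × 25 = 253 + 10.7143 = 263.7143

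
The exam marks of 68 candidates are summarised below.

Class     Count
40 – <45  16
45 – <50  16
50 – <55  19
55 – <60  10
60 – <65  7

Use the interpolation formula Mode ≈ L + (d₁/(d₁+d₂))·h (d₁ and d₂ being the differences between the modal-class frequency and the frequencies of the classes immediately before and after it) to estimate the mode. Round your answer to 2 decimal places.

51.25

Modal class: 50 – <55 (highest frequency 19).
d₁ = 19 − 16 = 3, d₂ = 19 − 10 = 9
Mode ≈ 50 + (3/(3+9)) × 5 = 50 + 1.2500 = 51.2500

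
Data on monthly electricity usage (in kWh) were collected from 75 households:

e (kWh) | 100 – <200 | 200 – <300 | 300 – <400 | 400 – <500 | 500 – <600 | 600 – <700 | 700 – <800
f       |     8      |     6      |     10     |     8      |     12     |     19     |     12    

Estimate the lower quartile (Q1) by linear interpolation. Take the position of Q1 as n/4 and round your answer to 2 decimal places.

Cumulative frequencies: 8, 14, 24, 32, 44, 63, 75
n = 75; position = n/4 = 18.75.
This falls in the class 300 – <400: L = 300, F = 14, f = 10, h = 100.
Lower quartile ≈ 300 + ((18.75 − 14) / 10) × 100 = 347.5000

347.50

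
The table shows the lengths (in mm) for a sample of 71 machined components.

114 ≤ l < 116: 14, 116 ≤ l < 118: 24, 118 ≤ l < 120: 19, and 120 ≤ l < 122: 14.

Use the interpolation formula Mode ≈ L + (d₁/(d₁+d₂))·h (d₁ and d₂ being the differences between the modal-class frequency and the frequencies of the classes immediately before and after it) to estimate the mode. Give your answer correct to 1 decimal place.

117.3

Modal class: 116 ≤ l < 118 (highest frequency 24).
d₁ = 24 − 14 = 10, d₂ = 24 − 19 = 5
Mode ≈ 116 + (10/(10+5)) × 2 = 116 + 1.3333 = 117.3333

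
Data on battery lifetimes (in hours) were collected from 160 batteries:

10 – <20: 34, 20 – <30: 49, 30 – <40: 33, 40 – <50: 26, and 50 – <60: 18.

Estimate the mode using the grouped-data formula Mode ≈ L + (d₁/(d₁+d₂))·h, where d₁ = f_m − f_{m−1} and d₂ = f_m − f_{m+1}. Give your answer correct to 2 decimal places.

Modal class: 20 – <30 (highest frequency 49).
d₁ = 49 − 34 = 15, d₂ = 49 − 33 = 16
Mode ≈ 20 + (15/(15+16)) × 10 = 20 + 4.8387 = 24.8387

24.84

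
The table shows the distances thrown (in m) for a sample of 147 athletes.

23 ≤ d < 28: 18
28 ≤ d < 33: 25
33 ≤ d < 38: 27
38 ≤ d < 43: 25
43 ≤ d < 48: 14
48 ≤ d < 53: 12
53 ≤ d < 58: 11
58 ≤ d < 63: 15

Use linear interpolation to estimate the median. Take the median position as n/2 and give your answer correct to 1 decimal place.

Cumulative frequencies: 18, 43, 70, 95, 109, 121, 132, 147
n = 147; position = n/2 = 73.5.
This falls in the class 38 ≤ d < 43: L = 38, F = 70, f = 25, h = 5.
Median ≈ 38 + ((73.5 − 70) / 25) × 5 = 38.7000

38.7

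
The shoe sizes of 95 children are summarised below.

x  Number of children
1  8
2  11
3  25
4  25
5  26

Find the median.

Cumulative frequencies: 8, 19, 44, 69, 95
n = 95, so the median is the value in position (n+1)/2 = 48.
Position 48 falls at value 4.

4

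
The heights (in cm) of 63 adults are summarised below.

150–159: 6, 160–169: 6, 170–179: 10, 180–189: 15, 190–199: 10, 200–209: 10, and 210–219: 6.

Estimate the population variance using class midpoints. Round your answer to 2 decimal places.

Midpoints: 154.5, 164.5, 174.5, 184.5, 194.5, 204.5, 214.5
n = 63, Σfm = 11703.5, mean = 185.7698
Σfm² = 2193255.75
Σf(m − x̄)² = Σfm² − (Σfm)²/n = 2193255.75 − 11703.5²/63 = 19098.4127
Population variance = 19098.4127 / 63 = 303.1494

303.15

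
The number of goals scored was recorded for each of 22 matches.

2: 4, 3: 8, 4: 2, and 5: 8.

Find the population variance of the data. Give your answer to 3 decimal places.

1.322

Values: 2, 3, 4, 5
n = 22, Σfx = 80, mean = 3.6364
Σfx² = 320
Σf(x − x̄)² = Σfx² − (Σfx)²/n = 320 − 80²/22 = 29.0909
Population variance = 29.0909 / 22 = 1.3223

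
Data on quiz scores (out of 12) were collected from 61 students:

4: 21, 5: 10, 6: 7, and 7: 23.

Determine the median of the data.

5

Cumulative frequencies: 21, 31, 38, 61
n = 61, so the median is the value in position (n+1)/2 = 31.
Position 31 falls at value 5.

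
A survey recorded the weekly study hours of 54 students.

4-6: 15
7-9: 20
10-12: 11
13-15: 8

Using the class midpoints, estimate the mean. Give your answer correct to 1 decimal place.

8.7

Midpoints: 5, 8, 11, 14
Σfm = 15×5 + 20×8 + 11×11 + 8×14 = 468
n = Σf = 54
Mean = 468 / 54 = 8.6667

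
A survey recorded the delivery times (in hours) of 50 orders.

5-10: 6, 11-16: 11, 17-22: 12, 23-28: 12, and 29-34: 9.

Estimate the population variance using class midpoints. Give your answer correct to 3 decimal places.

59.054

Midpoints: 7.5, 13.5, 19.5, 25.5, 31.5
n = 50, Σfm = 1017, mean = 20.3400
Σfm² = 23638.5
Σf(m − x̄)² = Σfm² − (Σfm)²/n = 23638.5 − 1017²/50 = 2952.7200
Population variance = 2952.7200 / 50 = 59.0544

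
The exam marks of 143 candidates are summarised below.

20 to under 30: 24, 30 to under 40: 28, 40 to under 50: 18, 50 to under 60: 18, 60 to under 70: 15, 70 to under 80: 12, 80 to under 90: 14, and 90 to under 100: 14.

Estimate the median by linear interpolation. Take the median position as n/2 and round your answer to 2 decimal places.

Cumulative frequencies: 24, 52, 70, 88, 103, 115, 129, 143
n = 143; position = n/2 = 71.5.
This falls in the class 50 to under 60: L = 50, F = 70, f = 18, h = 10.
Median ≈ 50 + ((71.5 − 70) / 18) × 10 = 50.8333

50.83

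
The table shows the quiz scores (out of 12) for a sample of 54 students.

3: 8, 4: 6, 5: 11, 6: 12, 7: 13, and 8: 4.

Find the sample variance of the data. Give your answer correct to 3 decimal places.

Values: 3, 4, 5, 6, 7, 8
n = 54, Σfx = 298, mean = 5.5185
Σfx² = 1768
Σf(x − x̄)² = Σfx² − (Σfx)²/n = 1768 − 298²/54 = 123.4815
Sample variance = 123.4815 / 53 = 2.3298

2.330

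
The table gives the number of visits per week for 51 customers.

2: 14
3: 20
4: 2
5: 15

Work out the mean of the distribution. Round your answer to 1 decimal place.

3.4

Values: 2, 3, 4, 5
Σfx = 14×2 + 20×3 + 2×4 + 15×5 = 171
n = Σf = 51
Mean = 171 / 51 = 3.3529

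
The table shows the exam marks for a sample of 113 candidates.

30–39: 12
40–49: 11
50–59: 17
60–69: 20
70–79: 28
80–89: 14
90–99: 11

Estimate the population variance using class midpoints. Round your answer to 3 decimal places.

Midpoints: 34.5, 44.5, 54.5, 64.5, 74.5, 84.5, 94.5
n = 113, Σfm = 7428.5, mean = 65.7389
Σfm² = 523368.25
Σf(m − x̄)² = Σfm² − (Σfm)²/n = 523368.25 − 7428.5²/113 = 35026.5487
Population variance = 35026.5487 / 113 = 309.9695

309.969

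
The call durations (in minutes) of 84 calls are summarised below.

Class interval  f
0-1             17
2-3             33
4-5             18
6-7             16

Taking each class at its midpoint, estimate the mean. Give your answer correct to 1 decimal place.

Midpoints: 0.5, 2.5, 4.5, 6.5
Σfm = 17×0.5 + 33×2.5 + 18×4.5 + 16×6.5 = 276
n = Σf = 84
Mean = 276 / 84 = 3.2857

3.3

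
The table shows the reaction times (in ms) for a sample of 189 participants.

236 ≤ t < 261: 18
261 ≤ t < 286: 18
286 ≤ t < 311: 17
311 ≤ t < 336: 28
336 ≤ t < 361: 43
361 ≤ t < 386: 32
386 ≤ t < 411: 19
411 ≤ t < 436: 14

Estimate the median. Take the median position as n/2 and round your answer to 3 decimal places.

343.849

Cumulative frequencies: 18, 36, 53, 81, 124, 156, 175, 189
n = 189; position = n/2 = 94.5.
This falls in the class 336 ≤ t < 361: L = 336, F = 81, f = 43, h = 25.
Median ≈ 336 + ((94.5 − 81) / 43) × 25 = 343.8488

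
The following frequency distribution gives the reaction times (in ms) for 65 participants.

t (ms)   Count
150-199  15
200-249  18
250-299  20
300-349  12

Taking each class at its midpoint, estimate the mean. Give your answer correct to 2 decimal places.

246.81

Midpoints: 174.5, 224.5, 274.5, 324.5
Σfm = 15×174.5 + 18×224.5 + 20×274.5 + 12×324.5 = 16042.5
n = Σf = 65
Mean = 16042.5 / 65 = 246.8077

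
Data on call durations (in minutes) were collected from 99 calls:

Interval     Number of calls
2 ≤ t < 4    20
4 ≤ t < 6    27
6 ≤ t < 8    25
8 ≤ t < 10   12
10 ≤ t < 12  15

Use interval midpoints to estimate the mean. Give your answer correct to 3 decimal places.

6.495

Midpoints: 3, 5, 7, 9, 11
Σfm = 20×3 + 27×5 + 25×7 + 12×9 + 15×11 = 643
n = Σf = 99
Mean = 643 / 99 = 6.4949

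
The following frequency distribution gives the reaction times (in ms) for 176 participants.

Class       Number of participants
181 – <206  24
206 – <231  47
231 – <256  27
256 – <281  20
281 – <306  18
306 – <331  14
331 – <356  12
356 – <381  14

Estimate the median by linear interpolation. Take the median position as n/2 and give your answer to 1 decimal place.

246.7

Cumulative frequencies: 24, 71, 98, 118, 136, 150, 162, 176
n = 176; position = n/2 = 88.
This falls in the class 231 – <256: L = 231, F = 71, f = 27, h = 25.
Median ≈ 231 + ((88 − 71) / 27) × 25 = 246.7407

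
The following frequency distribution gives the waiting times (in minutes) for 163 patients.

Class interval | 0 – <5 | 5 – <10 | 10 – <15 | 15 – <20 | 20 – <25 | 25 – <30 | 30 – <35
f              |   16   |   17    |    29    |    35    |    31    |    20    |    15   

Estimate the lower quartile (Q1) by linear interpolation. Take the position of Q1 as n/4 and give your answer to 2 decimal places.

11.34

Cumulative frequencies: 16, 33, 62, 97, 128, 148, 163
n = 163; position = n/4 = 40.75.
This falls in the class 10 – <15: L = 10, F = 33, f = 29, h = 5.
Lower quartile ≈ 10 + ((40.75 − 33) / 29) × 5 = 11.3362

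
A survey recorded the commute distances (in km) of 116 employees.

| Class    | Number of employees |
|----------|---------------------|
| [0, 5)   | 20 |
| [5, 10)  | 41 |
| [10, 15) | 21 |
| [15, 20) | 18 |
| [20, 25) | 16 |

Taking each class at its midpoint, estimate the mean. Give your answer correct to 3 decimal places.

Midpoints: 2.5, 7.5, 12.5, 17.5, 22.5
Σfm = 20×2.5 + 41×7.5 + 21×12.5 + 18×17.5 + 16×22.5 = 1295
n = Σf = 116
Mean = 1295 / 116 = 11.1638

11.164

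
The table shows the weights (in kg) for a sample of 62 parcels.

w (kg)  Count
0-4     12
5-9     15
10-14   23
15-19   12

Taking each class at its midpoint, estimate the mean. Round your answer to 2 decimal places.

9.82

Midpoints: 2, 7, 12, 17
Σfm = 12×2 + 15×7 + 23×12 + 12×17 = 609
n = Σf = 62
Mean = 609 / 62 = 9.8226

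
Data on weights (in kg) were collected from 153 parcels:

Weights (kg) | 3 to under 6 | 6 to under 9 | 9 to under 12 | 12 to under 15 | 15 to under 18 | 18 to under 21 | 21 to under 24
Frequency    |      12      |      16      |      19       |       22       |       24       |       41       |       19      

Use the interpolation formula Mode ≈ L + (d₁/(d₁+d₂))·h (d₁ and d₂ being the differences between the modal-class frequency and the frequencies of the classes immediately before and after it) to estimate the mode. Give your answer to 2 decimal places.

19.31

Modal class: 18 to under 21 (highest frequency 41).
d₁ = 41 − 24 = 17, d₂ = 41 − 19 = 22
Mode ≈ 18 + (17/(17+22)) × 3 = 18 + 1.3077 = 19.3077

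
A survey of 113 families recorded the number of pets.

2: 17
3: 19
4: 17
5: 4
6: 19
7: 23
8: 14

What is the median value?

5

Cumulative frequencies: 17, 36, 53, 57, 76, 99, 113
n = 113, so the median is the value in position (n+1)/2 = 57.
Position 57 falls at value 5.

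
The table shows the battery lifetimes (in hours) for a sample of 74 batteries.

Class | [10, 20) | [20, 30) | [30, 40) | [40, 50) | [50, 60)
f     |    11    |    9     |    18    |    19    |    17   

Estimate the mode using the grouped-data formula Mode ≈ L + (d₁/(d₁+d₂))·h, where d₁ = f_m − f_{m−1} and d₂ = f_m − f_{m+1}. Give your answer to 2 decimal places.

Modal class: [40, 50) (highest frequency 19).
d₁ = 19 − 18 = 1, d₂ = 19 − 17 = 2
Mode ≈ 40 + (1/(1+2)) × 10 = 40 + 3.3333 = 43.3333

43.33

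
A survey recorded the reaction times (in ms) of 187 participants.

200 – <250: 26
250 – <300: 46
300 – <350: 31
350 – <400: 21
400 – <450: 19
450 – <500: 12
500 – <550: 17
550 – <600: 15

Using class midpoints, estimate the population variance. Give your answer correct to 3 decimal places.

Midpoints: 225, 275, 325, 375, 425, 475, 525, 575
n = 187, Σfm = 67775, mean = 362.4332
Σfm² = 26806875
Σf(m − x̄)² = Σfm² − (Σfm)²/n = 26806875 − 67775²/187 = 2242967.9144
Population variance = 2242967.9144 / 187 = 11994.4808

11994.481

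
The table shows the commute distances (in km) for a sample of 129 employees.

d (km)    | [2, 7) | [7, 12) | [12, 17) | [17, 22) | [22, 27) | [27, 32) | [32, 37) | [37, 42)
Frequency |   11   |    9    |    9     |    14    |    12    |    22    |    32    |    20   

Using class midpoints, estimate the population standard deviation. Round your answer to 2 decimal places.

Midpoints: 4.5, 9.5, 14.5, 19.5, 24.5, 29.5, 34.5, 39.5
n = 129, Σfm = 3375.5, mean = 26.1667
Σfm² = 103892.25
Σf(m − x̄)² = Σfm² − (Σfm)²/n = 103892.25 − 3375.5²/129 = 15566.6667
Population variance = 15566.6667 / 129 = 120.6718
Standard deviation = √120.6718 = 10.9851

10.99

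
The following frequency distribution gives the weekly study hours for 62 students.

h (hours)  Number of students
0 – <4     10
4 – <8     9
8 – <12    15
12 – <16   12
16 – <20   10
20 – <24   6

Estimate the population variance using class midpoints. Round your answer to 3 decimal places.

38.164

Midpoints: 2, 6, 10, 14, 18, 22
n = 62, Σfm = 704, mean = 11.3548
Σfm² = 10360
Σf(m − x̄)² = Σfm² − (Σfm)²/n = 10360 − 704²/62 = 2366.1935
Population variance = 2366.1935 / 62 = 38.1644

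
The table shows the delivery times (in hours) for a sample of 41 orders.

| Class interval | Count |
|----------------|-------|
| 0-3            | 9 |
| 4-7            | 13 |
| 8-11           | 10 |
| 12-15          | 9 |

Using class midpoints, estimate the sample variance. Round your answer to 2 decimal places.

18.48

Midpoints: 1.5, 5.5, 9.5, 13.5
n = 41, Σfm = 301.5, mean = 7.3537
Σfm² = 2956.25
Σf(m − x̄)² = Σfm² − (Σfm)²/n = 2956.25 − 301.5²/41 = 739.1220
Sample variance = 739.1220 / 40 = 18.4780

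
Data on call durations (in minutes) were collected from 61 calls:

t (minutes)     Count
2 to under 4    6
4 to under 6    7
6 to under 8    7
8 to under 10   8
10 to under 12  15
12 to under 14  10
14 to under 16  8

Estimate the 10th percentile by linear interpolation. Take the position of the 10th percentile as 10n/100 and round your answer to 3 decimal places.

4.029

Cumulative frequencies: 6, 13, 20, 28, 43, 53, 61
n = 61; position = 10n/100 = 6.1.
This falls in the class 4 to under 6: L = 4, F = 6, f = 7, h = 2.
10th percentile ≈ 4 + ((6.1 − 6) / 7) × 2 = 4.0286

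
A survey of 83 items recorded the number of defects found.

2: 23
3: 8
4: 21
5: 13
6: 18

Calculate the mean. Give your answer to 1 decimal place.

3.9

Values: 2, 3, 4, 5, 6
Σfx = 23×2 + 8×3 + 21×4 + 13×5 + 18×6 = 327
n = Σf = 83
Mean = 327 / 83 = 3.9398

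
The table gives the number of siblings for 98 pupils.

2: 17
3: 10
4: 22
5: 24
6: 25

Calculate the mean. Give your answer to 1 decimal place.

4.3

Values: 2, 3, 4, 5, 6
Σfx = 17×2 + 10×3 + 22×4 + 24×5 + 25×6 = 422
n = Σf = 98
Mean = 422 / 98 = 4.3061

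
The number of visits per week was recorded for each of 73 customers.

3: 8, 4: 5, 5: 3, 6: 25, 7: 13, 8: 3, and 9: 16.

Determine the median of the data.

6

Cumulative frequencies: 8, 13, 16, 41, 54, 57, 73
n = 73, so the median is the value in position (n+1)/2 = 37.
Position 37 falls at value 6.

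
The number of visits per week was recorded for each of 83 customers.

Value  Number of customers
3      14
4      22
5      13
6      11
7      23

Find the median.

5

Cumulative frequencies: 14, 36, 49, 60, 83
n = 83, so the median is the value in position (n+1)/2 = 42.
Position 42 falls at value 5.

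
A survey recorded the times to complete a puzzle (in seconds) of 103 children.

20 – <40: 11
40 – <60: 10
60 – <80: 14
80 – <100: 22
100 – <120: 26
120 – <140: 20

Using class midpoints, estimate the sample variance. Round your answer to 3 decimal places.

Midpoints: 30, 50, 70, 90, 110, 130
n = 103, Σfm = 9250, mean = 89.8058
Σfm² = 934300
Σf(m − x̄)² = Σfm² − (Σfm)²/n = 934300 − 9250²/103 = 103596.1165
Sample variance = 103596.1165 / 102 = 1015.6482

1015.648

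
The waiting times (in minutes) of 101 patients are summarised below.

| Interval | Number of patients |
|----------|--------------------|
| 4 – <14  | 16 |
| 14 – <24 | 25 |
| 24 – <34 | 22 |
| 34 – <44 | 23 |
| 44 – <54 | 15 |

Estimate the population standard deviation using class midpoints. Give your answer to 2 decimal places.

13.04

Midpoints: 9, 19, 29, 39, 49
n = 101, Σfm = 2889, mean = 28.6040
Σfm² = 99821
Σf(m − x̄)² = Σfm² − (Σfm)²/n = 99821 − 2889²/101 = 17184.1584
Population variance = 17184.1584 / 101 = 170.1402
Standard deviation = √170.1402 = 13.0438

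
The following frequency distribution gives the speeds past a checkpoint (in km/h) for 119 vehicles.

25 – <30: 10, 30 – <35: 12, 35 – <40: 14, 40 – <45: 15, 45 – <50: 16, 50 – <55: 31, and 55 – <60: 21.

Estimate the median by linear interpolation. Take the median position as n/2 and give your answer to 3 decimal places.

Cumulative frequencies: 10, 22, 36, 51, 67, 98, 119
n = 119; position = n/2 = 59.5.
This falls in the class 45 – <50: L = 45, F = 51, f = 16, h = 5.
Median ≈ 45 + ((59.5 − 51) / 16) × 5 = 47.6562

47.656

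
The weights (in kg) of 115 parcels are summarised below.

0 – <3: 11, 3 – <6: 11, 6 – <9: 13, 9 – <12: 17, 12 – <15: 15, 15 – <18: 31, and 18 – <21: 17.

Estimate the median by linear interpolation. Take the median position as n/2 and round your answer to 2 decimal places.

13.10

Cumulative frequencies: 11, 22, 35, 52, 67, 98, 115
n = 115; position = n/2 = 57.5.
This falls in the class 12 – <15: L = 12, F = 52, f = 15, h = 3.
Median ≈ 12 + ((57.5 − 52) / 15) × 3 = 13.1000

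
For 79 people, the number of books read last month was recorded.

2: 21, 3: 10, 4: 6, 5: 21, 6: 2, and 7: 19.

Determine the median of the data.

5

Cumulative frequencies: 21, 31, 37, 58, 60, 79
n = 79, so the median is the value in position (n+1)/2 = 40.
Position 40 falls at value 5.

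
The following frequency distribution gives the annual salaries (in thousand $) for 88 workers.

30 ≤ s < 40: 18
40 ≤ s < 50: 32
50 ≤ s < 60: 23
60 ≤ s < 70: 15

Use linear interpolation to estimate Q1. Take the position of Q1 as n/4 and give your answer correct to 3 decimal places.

Cumulative frequencies: 18, 50, 73, 88
n = 88; position = n/4 = 22.
This falls in the class 40 ≤ s < 50: L = 40, F = 18, f = 32, h = 10.
Lower quartile ≈ 40 + ((22 − 18) / 32) × 10 = 41.2500

41.250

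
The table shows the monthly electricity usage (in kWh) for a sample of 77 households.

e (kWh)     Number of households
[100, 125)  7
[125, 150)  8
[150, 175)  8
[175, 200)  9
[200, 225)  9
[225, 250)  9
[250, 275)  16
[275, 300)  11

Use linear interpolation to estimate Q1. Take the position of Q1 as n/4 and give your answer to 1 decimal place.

Cumulative frequencies: 7, 15, 23, 32, 41, 50, 66, 77
n = 77; position = n/4 = 19.25.
This falls in the class [150, 175): L = 150, F = 15, f = 8, h = 25.
Lower quartile ≈ 150 + ((19.25 − 15) / 8) × 25 = 163.2812

163.3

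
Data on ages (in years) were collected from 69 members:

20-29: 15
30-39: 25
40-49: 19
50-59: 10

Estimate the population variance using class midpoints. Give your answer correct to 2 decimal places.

95.15

Midpoints: 24.5, 34.5, 44.5, 54.5
n = 69, Σfm = 2620.5, mean = 37.9783
Σfm² = 106087.25
Σf(m − x̄)² = Σfm² − (Σfm)²/n = 106087.25 − 2620.5²/69 = 6565.2174
Population variance = 6565.2174 / 69 = 95.1481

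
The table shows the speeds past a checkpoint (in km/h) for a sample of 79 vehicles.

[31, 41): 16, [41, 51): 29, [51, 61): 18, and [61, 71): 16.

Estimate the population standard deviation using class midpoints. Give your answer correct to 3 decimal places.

10.273

Midpoints: 36, 46, 56, 66
n = 79, Σfm = 3974, mean = 50.3038
Σfm² = 208244
Σf(m − x̄)² = Σfm² − (Σfm)²/n = 208244 − 3974²/79 = 8336.7089
Population variance = 8336.7089 / 79 = 105.5280
Standard deviation = √105.5280 = 10.2727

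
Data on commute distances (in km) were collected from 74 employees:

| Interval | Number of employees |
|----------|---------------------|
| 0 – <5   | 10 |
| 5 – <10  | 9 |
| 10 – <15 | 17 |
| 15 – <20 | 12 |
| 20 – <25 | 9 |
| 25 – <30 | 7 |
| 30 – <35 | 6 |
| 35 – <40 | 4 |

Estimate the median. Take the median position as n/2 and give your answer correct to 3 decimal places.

15.417

Cumulative frequencies: 10, 19, 36, 48, 57, 64, 70, 74
n = 74; position = n/2 = 37.
This falls in the class 15 – <20: L = 15, F = 36, f = 12, h = 5.
Median ≈ 15 + ((37 − 36) / 12) × 5 = 15.4167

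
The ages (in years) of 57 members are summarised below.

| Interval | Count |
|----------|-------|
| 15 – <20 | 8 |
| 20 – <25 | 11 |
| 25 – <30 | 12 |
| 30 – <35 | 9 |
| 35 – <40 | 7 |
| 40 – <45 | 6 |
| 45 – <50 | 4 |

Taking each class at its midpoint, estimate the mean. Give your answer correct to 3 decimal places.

Midpoints: 17.5, 22.5, 27.5, 32.5, 37.5, 42.5, 47.5
Σfm = 8×17.5 + 11×22.5 + 12×27.5 + 9×32.5 + 7×37.5 + 6×42.5 + 4×47.5 = 1717.5
n = Σf = 57
Mean = 1717.5 / 57 = 30.1316

30.132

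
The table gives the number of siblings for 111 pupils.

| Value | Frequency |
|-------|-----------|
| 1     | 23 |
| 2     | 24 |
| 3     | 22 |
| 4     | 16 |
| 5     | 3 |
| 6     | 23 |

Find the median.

Cumulative frequencies: 23, 47, 69, 85, 88, 111
n = 111, so the median is the value in position (n+1)/2 = 56.
Position 56 falls at value 3.

3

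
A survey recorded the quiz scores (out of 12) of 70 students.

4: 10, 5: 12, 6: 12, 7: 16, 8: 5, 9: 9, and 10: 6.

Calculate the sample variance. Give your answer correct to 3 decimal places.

3.421

Values: 4, 5, 6, 7, 8, 9, 10
n = 70, Σfx = 465, mean = 6.6429
Σfx² = 3325
Σf(x − x̄)² = Σfx² − (Σfx)²/n = 3325 − 465²/70 = 236.0714
Sample variance = 236.0714 / 69 = 3.4213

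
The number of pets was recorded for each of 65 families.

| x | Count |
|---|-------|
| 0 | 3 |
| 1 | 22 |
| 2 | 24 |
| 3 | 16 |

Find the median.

Cumulative frequencies: 3, 25, 49, 65
n = 65, so the median is the value in position (n+1)/2 = 33.
Position 33 falls at value 2.

2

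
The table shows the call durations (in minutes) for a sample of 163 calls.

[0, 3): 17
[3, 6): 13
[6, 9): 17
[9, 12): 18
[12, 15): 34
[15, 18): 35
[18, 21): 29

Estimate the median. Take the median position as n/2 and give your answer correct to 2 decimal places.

Cumulative frequencies: 17, 30, 47, 65, 99, 134, 163
n = 163; position = n/2 = 81.5.
This falls in the class [12, 15): L = 12, F = 65, f = 34, h = 3.
Median ≈ 12 + ((81.5 − 65) / 34) × 3 = 13.4559

13.46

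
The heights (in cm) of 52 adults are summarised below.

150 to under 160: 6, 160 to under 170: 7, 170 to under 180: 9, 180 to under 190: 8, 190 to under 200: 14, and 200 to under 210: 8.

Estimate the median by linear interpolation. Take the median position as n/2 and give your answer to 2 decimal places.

Cumulative frequencies: 6, 13, 22, 30, 44, 52
n = 52; position = n/2 = 26.
This falls in the class 180 to under 190: L = 180, F = 22, f = 8, h = 10.
Median ≈ 180 + ((26 − 22) / 8) × 10 = 185.0000

185.00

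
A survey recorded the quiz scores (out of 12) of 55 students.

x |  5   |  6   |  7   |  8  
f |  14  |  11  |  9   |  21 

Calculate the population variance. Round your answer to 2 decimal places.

Values: 5, 6, 7, 8
n = 55, Σfx = 367, mean = 6.6727
Σfx² = 2531
Σf(x − x̄)² = Σfx² − (Σfx)²/n = 2531 − 367²/55 = 82.1091
Population variance = 82.1091 / 55 = 1.4929

1.49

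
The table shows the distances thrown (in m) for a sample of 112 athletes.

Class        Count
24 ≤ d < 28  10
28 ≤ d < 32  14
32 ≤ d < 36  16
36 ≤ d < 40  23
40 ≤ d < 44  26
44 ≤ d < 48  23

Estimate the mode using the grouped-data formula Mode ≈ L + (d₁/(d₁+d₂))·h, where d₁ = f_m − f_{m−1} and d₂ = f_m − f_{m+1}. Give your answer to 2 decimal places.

Modal class: 40 ≤ d < 44 (highest frequency 26).
d₁ = 26 − 23 = 3, d₂ = 26 − 23 = 3
Mode ≈ 40 + (3/(3+3)) × 4 = 40 + 2.0000 = 42.0000

42.00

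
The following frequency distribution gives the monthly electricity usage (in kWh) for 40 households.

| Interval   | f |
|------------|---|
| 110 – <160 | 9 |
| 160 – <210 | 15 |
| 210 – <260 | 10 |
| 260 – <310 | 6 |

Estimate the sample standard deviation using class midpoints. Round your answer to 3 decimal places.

49.856

Midpoints: 135, 185, 235, 285
n = 40, Σfm = 8050, mean = 201.2500
Σfm² = 1717000
Σf(m − x̄)² = Σfm² − (Σfm)²/n = 1717000 − 8050²/40 = 96937.5000
Sample variance = 96937.5000 / 39 = 2485.5769
Standard deviation = √2485.5769 = 49.8556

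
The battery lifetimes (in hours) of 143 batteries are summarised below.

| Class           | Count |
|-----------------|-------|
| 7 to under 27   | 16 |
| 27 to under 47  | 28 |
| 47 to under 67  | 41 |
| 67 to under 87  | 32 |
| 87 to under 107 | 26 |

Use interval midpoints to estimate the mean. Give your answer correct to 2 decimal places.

60.36

Midpoints: 17, 37, 57, 77, 97
Σfm = 16×17 + 28×37 + 41×57 + 32×77 + 26×97 = 8631
n = Σf = 143
Mean = 8631 / 143 = 60.3566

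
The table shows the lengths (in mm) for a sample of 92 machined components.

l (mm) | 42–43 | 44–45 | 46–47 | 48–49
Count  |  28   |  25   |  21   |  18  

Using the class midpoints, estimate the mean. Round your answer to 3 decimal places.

Midpoints: 42.5, 44.5, 46.5, 48.5
Σfm = 28×42.5 + 25×44.5 + 21×46.5 + 18×48.5 = 4152
n = Σf = 92
Mean = 4152 / 92 = 45.1304

45.130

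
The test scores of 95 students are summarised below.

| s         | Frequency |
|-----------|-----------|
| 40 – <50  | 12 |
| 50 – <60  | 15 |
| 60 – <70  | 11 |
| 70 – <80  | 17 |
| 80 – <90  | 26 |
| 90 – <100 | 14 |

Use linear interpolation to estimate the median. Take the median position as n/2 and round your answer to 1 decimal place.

75.6

Cumulative frequencies: 12, 27, 38, 55, 81, 95
n = 95; position = n/2 = 47.5.
This falls in the class 70 – <80: L = 70, F = 38, f = 17, h = 10.
Median ≈ 70 + ((47.5 − 38) / 17) × 10 = 75.5882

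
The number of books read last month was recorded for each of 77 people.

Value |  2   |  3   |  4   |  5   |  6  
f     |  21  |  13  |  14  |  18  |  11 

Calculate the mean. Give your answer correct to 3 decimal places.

3.805

Values: 2, 3, 4, 5, 6
Σfx = 21×2 + 13×3 + 14×4 + 18×5 + 11×6 = 293
n = Σf = 77
Mean = 293 / 77 = 3.8052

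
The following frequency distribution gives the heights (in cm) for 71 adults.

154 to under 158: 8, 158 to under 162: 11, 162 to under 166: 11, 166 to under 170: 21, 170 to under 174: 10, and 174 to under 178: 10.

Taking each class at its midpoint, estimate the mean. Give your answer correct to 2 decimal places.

Midpoints: 156, 160, 164, 168, 172, 176
Σfm = 8×156 + 11×160 + 11×164 + 21×168 + 10×172 + 10×176 = 11820
n = Σf = 71
Mean = 11820 / 71 = 166.4789

166.48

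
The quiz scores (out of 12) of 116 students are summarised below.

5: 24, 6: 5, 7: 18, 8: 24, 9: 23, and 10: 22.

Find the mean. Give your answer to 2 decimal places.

7.72

Values: 5, 6, 7, 8, 9, 10
Σfx = 24×5 + 5×6 + 18×7 + 24×8 + 23×9 + 22×10 = 895
n = Σf = 116
Mean = 895 / 116 = 7.7155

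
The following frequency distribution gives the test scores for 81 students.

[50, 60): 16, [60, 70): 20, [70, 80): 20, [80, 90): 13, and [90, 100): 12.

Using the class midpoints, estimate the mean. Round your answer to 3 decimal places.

73.148

Midpoints: 55, 65, 75, 85, 95
Σfm = 16×55 + 20×65 + 20×75 + 13×85 + 12×95 = 5925
n = Σf = 81
Mean = 5925 / 81 = 73.1481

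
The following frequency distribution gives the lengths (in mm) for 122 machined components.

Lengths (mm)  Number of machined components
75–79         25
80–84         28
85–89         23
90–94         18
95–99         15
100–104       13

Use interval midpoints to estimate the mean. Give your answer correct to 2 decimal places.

Midpoints: 77, 82, 87, 92, 97, 102
Σfm = 25×77 + 28×82 + 23×87 + 18×92 + 15×97 + 13×102 = 10659
n = Σf = 122
Mean = 10659 / 122 = 87.3689

87.37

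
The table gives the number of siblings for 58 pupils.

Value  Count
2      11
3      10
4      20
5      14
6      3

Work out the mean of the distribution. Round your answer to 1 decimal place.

Values: 2, 3, 4, 5, 6
Σfx = 11×2 + 10×3 + 20×4 + 14×5 + 3×6 = 220
n = Σf = 58
Mean = 220 / 58 = 3.7931

3.8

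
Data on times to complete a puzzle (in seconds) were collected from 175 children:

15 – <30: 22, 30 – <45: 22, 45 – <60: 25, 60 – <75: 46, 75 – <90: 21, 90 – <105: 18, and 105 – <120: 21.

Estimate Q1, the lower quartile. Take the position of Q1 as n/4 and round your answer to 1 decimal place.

44.8

Cumulative frequencies: 22, 44, 69, 115, 136, 154, 175
n = 175; position = n/4 = 43.75.
This falls in the class 30 – <45: L = 30, F = 22, f = 22, h = 15.
Lower quartile ≈ 30 + ((43.75 − 22) / 22) × 15 = 44.8295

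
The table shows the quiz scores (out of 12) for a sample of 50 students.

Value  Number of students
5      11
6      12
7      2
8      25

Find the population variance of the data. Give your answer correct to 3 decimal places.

Values: 5, 6, 7, 8
n = 50, Σfx = 341, mean = 6.8200
Σfx² = 2405
Σf(x − x̄)² = Σfx² − (Σfx)²/n = 2405 − 341²/50 = 79.3800
Population variance = 79.3800 / 50 = 1.5876

1.588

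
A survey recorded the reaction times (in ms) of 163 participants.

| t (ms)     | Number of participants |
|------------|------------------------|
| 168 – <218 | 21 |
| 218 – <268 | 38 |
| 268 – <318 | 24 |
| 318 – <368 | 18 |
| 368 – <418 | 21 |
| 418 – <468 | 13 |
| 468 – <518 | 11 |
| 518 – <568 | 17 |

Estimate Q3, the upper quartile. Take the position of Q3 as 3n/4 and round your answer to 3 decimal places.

Cumulative frequencies: 21, 59, 83, 101, 122, 135, 146, 163
n = 163; position = 3n/4 = 122.25.
This falls in the class 418 – <468: L = 418, F = 122, f = 13, h = 50.
Upper quartile ≈ 418 + ((122.25 − 122) / 13) × 50 = 418.9615

418.962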